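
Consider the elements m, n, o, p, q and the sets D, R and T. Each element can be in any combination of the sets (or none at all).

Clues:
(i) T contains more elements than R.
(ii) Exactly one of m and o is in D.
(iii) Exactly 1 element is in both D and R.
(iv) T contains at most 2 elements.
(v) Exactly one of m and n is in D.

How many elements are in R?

1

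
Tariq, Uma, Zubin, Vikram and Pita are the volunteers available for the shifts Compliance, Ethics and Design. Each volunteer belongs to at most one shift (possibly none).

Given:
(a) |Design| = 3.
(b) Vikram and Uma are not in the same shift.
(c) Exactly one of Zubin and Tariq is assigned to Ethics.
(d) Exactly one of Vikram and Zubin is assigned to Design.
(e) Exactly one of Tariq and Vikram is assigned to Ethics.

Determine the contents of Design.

Design = {Pita, Uma, Zubin}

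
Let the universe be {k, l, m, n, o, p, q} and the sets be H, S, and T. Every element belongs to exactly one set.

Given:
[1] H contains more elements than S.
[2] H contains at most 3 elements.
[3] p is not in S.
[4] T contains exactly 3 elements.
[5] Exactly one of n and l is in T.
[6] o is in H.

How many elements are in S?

1

From (3): p ∉ S.
From (6): o ∈ H.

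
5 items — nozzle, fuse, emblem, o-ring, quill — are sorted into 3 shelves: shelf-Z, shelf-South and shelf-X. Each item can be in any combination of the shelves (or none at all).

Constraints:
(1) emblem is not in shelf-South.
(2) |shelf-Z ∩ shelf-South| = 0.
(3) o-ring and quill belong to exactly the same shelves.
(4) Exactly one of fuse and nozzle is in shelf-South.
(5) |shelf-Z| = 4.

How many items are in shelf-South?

1

From (1): emblem ∉ shelf-South.
Suppose emblem ∉ shelf-Z: no assignment then satisfies all the clues, so emblem ∈ shelf-Z.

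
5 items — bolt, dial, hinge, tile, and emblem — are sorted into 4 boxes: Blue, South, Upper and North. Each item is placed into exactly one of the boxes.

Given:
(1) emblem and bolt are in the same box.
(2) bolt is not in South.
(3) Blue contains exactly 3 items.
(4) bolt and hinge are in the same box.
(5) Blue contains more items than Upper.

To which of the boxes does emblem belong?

emblem: Blue

From (2): bolt ∉ South.
(1): emblem matches bolt: emblem ∉ South.
(4): hinge matches bolt: hinge ∉ South.
Suppose emblem ∉ Blue: no assignment then satisfies all the clues, so emblem ∈ Blue.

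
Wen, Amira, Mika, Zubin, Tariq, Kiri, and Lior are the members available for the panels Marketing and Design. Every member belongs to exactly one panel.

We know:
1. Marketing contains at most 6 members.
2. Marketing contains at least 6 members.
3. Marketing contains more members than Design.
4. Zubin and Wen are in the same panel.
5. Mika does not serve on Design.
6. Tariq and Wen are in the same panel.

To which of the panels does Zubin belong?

From (5): Mika ∉ Design.
Only one panel left: Mika ∈ Marketing.
Suppose Zubin ∉ Marketing: no assignment then satisfies all the clues, so Zubin ∈ Marketing.

Zubin: Marketing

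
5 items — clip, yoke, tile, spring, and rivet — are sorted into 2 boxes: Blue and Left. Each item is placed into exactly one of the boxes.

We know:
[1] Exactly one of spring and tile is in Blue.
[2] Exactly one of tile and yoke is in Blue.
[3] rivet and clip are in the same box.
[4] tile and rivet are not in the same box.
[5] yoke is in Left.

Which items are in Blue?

From (5): yoke ∈ Left.
(2) (exactly one): tile ∈ Blue.
(4): rivet ∉ Blue.
Only one box left: rivet ∈ Left.
(1) (exactly one): spring ∉ Blue.
(3): clip matches rivet: clip ∉ Blue.
(3): clip matches rivet: clip ∈ Left.
Only one box left: spring ∈ Left.

Blue = {tile}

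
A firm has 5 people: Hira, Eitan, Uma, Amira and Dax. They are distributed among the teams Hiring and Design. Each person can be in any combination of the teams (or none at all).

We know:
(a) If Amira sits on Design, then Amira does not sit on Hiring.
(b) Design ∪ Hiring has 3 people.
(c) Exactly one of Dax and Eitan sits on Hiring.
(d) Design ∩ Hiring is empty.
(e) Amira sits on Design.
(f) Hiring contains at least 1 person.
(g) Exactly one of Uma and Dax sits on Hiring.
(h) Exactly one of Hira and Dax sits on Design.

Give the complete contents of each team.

Hiring = {Dax}; Design = {Amira, Hira}

From (e): Amira ∈ Design.
(a): Amira ∉ Hiring.
Suppose Hira ∈ Hiring: no assignment then satisfies all the clues, so Hira ∉ Hiring.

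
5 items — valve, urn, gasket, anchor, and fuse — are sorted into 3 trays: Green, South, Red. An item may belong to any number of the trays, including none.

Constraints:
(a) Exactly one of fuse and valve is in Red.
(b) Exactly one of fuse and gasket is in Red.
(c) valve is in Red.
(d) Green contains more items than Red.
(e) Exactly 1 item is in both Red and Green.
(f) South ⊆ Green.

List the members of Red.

Red = {gasket, valve}

From (c): valve ∈ Red.
(a) (exactly one): fuse ∉ Red.
(b) (exactly one): gasket ∈ Red.
Suppose urn ∈ Red: no assignment then satisfies all the clues, so urn ∉ Red.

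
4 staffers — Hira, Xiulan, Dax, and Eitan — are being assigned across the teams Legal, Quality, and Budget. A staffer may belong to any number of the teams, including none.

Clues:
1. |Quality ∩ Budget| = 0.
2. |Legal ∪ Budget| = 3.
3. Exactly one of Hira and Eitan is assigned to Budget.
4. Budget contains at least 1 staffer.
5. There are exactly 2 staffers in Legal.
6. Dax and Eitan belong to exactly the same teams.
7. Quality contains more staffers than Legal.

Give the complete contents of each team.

Legal = {Dax, Eitan}; Quality = {Dax, Eitan, Xiulan}; Budget = {Hira}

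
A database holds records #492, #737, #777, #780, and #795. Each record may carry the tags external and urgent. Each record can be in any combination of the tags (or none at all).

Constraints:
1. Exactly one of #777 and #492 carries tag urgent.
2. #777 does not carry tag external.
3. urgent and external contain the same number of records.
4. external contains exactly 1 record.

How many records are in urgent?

From (2): #777 ∉ external.
Suppose #737 ∈ urgent: no assignment then satisfies all the clues, so #737 ∉ urgent.

1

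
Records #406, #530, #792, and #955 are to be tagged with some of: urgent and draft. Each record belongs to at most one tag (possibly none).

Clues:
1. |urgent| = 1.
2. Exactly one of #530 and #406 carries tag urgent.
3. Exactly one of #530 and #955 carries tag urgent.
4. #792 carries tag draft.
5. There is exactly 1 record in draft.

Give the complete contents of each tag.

urgent = {#530}; draft = {#792}

From (4): #792 ∈ draft.
(5): draft already has 1, so the rest are out.
Suppose #406 ∈ urgent: no assignment then satisfies all the clues, so #406 ∉ urgent.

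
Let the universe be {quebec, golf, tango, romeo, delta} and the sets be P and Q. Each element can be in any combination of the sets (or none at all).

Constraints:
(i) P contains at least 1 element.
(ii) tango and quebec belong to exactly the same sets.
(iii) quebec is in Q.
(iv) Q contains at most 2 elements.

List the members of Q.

From (iii): quebec ∈ Q.
(ii): tango matches quebec: tango ∈ Q.
(iv): Q already has 2, so the rest are out.

Q = {quebec, tango}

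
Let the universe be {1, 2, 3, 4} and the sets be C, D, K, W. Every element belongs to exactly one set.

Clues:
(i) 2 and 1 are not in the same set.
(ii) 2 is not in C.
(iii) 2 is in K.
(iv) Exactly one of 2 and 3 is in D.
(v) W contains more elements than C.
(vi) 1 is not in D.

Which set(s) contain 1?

1: W

From (ii): 2 ∉ C.
From (iii): 2 ∈ K.
From (vi): 1 ∉ D.
(i): 1 ∉ K.
(iv) (exactly one): 3 ∈ D.
Suppose 1 ∈ C: no assignment then satisfies all the clues, so 1 ∉ C.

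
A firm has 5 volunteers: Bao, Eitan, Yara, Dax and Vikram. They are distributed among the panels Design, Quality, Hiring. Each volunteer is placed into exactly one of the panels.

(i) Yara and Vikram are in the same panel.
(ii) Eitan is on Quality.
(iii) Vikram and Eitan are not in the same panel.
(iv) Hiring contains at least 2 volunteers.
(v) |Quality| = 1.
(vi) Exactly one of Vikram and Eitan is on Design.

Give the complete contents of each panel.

Design = {Vikram, Yara}; Quality = {Eitan}; Hiring = {Bao, Dax}

From (ii): Eitan ∈ Quality.
(iii): Vikram ∉ Quality.
(v): Quality already has 1, so the rest are out.
(vi) (exactly one): Vikram ∈ Design.
(i): Yara matches Vikram: Yara ∈ Design.
(iv): only 2 candidates remain for Hiring, so all are in.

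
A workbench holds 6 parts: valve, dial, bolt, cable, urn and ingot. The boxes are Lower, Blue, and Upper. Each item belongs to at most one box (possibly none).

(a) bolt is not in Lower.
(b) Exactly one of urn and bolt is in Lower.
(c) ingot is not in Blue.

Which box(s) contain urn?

From (a): bolt ∉ Lower.
From (c): ingot ∉ Blue.
(b) (exactly one): urn ∈ Lower.

urn: Lower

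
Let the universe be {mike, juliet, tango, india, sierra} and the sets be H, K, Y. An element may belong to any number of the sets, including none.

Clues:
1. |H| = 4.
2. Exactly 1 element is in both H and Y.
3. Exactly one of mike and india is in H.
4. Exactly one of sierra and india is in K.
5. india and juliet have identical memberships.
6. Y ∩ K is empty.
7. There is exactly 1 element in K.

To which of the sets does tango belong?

tango: H, Y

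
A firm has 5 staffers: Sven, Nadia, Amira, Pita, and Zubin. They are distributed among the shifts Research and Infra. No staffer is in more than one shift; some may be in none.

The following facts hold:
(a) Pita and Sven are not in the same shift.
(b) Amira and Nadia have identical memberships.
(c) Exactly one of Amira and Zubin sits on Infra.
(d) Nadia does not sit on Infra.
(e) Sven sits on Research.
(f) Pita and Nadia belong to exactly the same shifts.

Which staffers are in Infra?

From (d): Nadia ∉ Infra.
From (e): Sven ∈ Research.
(a): Pita ∉ Research.
(b): Amira matches Nadia: Amira ∉ Infra.
(c) (exactly one): Zubin ∈ Infra.
(f): Nadia matches Pita: Nadia ∉ Research.
(f): Pita matches Nadia: Pita ∉ Infra.
(b): Amira matches Nadia: Amira ∉ Research.

Infra = {Zubin}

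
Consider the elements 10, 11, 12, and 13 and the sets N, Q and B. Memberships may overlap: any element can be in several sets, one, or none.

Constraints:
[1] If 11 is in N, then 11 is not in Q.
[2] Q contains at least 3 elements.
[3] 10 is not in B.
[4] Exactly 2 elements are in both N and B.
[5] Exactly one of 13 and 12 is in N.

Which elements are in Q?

Q = {10, 12, 13}

From (3): 10 ∉ B.
Suppose 10 ∉ Q: no assignment then satisfies all the clues, so 10 ∈ Q.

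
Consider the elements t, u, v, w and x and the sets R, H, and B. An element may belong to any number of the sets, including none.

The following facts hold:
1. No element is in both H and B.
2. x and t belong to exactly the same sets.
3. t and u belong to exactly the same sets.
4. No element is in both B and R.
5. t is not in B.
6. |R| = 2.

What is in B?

From (5): t ∉ B.
(2): x matches t: x ∉ B.
(3): u matches t: u ∉ B.
Suppose v ∈ B: no assignment then satisfies all the clues, so v ∉ B.

B = {}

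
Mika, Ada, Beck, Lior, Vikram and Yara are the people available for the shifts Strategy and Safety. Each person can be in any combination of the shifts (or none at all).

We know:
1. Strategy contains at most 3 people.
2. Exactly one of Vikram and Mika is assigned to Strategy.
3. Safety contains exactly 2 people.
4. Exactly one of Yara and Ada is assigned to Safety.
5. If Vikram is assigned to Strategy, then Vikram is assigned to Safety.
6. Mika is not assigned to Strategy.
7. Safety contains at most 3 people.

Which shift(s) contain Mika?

Mika: none

From (6): Mika ∉ Strategy.
(2) (exactly one): Vikram ∈ Strategy.
(5): Vikram ∈ Safety.
Suppose Mika ∈ Safety: no assignment then satisfies all the clues, so Mika ∉ Safety.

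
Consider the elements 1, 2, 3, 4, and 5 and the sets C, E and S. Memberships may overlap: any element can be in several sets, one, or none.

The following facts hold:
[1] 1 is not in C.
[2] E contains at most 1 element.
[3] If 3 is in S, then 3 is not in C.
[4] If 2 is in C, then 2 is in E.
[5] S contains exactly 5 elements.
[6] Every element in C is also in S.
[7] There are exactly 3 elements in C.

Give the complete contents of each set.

C = {2, 4, 5}; E = {2}; S = {1, 2, 3, 4, 5}

From (1): 1 ∉ C.
(5): only 5 candidates remain for S, so all are in.
(3): 3 ∉ C.
(7): only 3 candidates remain for C, so all are in.
(4): 2 ∈ E.
(2): E already has 1, so the rest are out.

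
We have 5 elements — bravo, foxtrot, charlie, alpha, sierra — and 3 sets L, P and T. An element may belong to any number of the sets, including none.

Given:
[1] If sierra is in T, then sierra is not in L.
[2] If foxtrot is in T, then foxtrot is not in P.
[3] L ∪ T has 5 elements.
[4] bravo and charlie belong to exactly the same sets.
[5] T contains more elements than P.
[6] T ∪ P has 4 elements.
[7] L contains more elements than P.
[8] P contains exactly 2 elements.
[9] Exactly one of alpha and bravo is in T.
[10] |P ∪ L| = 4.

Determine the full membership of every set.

L = {alpha, bravo, charlie, foxtrot}; P = {bravo, charlie}; T = {bravo, charlie, foxtrot, sierra}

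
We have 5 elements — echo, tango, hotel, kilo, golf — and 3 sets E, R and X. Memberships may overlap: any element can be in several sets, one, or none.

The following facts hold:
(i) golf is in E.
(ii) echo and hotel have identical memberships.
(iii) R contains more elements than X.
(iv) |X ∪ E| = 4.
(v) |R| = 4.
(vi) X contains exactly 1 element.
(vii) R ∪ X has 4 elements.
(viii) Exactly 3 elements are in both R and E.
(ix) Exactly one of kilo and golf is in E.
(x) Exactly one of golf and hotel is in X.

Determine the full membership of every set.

E = {echo, golf, hotel, tango}; R = {echo, golf, hotel, kilo}; X = {golf}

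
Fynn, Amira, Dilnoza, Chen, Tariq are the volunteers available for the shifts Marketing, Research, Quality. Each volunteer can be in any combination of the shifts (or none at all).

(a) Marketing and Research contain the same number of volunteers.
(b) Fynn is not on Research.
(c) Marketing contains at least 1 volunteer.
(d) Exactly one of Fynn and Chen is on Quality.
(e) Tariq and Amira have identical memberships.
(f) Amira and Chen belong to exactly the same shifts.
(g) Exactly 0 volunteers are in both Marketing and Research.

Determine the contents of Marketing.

Marketing = {Fynn}

From (b): Fynn ∉ Research.
Suppose Fynn ∉ Marketing: no assignment then satisfies all the clues, so Fynn ∈ Marketing.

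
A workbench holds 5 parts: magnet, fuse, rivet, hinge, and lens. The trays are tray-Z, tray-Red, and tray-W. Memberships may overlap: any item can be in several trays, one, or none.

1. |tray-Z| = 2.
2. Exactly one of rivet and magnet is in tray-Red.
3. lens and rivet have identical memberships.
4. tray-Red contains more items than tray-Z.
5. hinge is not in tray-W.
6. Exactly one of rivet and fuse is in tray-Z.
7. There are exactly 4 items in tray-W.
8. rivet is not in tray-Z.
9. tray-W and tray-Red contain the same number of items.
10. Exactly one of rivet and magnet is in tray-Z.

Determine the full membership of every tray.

tray-Z = {fuse, magnet}; tray-Red = {fuse, hinge, lens, rivet}; tray-W = {fuse, lens, magnet, rivet}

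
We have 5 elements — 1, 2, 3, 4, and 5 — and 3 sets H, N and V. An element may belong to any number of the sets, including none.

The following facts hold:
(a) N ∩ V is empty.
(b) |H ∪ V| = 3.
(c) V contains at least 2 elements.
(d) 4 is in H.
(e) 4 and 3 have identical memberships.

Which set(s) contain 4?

From (d): 4 ∈ H.
(e): 3 matches 4: 3 ∈ H.
Suppose 4 ∈ N: no assignment then satisfies all the clues, so 4 ∉ N.

4: H, V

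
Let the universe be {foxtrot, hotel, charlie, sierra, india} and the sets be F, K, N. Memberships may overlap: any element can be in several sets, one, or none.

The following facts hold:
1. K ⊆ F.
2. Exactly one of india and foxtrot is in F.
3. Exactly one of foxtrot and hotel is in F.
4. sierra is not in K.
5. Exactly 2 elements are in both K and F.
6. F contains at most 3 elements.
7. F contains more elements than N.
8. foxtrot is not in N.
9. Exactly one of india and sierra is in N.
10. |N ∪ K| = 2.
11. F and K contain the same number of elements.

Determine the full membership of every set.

F = {hotel, india}; K = {hotel, india}; N = {india}

From (4): sierra ∉ K.
From (8): foxtrot ∉ N.
Suppose foxtrot ∈ F: no assignment then satisfies all the clues, so foxtrot ∉ F.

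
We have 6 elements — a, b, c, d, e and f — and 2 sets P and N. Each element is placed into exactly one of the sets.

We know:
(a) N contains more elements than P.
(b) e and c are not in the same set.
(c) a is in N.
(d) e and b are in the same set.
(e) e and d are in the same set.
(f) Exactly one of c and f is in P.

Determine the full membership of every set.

P = {c}; N = {a, b, d, e, f}

From (c): a ∈ N.
Suppose b ∈ P: no assignment then satisfies all the clues, so b ∉ P.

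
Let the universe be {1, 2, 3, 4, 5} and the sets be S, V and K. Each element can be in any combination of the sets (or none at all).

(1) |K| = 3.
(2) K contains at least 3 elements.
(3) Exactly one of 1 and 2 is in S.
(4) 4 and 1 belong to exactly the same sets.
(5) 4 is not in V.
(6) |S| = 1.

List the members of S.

S = {2}

From (5): 4 ∉ V.
(4): 1 matches 4: 1 ∉ V.
Suppose 1 ∈ S: no assignment then satisfies all the clues, so 1 ∉ S.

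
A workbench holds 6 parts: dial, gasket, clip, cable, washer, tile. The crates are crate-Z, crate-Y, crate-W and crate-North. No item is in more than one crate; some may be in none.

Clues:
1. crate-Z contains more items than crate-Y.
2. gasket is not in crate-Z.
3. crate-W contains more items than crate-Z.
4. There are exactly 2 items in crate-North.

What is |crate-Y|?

0

From (2): gasket ∉ crate-Z.
Suppose dial ∈ crate-Y: no assignment then satisfies all the clues, so dial ∉ crate-Y.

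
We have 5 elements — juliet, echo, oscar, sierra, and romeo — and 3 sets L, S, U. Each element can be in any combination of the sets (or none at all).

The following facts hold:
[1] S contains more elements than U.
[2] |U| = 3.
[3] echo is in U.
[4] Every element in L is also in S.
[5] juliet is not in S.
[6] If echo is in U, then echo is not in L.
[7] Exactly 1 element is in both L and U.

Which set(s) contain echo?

echo: S, U

From (3): echo ∈ U.
From (5): juliet ∉ S.
(4) contrapositive: juliet ∉ L.
(6): echo ∉ L.
Suppose echo ∉ S: no assignment then satisfies all the clues, so echo ∈ S.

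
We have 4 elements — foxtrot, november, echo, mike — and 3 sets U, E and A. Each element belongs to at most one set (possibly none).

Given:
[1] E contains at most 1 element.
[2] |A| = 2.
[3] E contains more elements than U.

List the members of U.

U = {}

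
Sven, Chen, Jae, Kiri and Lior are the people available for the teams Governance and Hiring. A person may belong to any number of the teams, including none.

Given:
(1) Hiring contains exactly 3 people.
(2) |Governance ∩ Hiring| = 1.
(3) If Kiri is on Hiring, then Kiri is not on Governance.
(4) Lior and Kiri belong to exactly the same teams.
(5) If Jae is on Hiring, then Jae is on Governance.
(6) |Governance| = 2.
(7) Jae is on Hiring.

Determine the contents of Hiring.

Hiring = {Jae, Kiri, Lior}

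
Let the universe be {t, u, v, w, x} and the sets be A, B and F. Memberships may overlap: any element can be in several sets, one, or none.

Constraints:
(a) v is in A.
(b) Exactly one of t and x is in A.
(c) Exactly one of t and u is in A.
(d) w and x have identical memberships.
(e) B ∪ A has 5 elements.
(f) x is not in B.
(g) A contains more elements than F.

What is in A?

A = {u, v, w, x}

From (a): v ∈ A.
From (f): x ∉ B.
(d): w matches x: w ∉ B.
Suppose t ∈ A: no assignment then satisfies all the clues, so t ∉ A.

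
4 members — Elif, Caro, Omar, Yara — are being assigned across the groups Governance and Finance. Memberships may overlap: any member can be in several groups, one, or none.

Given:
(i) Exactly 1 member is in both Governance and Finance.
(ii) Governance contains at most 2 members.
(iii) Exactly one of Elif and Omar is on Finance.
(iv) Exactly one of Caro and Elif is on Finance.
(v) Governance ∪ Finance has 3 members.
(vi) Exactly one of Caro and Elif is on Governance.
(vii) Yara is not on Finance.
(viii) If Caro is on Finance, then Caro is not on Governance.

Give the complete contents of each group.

Governance = {Elif, Omar}; Finance = {Caro, Omar}

From (vii): Yara ∉ Finance.
Suppose Elif ∉ Governance: no assignment then satisfies all the clues, so Elif ∈ Governance.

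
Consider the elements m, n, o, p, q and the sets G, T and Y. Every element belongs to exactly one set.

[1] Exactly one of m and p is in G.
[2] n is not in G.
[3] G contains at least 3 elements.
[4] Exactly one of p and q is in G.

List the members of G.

G = {m, o, q}

From (2): n ∉ G.
Suppose m ∉ G: no assignment then satisfies all the clues, so m ∈ G.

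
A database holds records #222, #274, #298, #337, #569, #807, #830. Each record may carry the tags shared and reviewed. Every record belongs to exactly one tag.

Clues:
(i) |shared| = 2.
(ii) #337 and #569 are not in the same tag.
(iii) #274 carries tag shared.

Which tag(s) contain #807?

#807: reviewed

From (iii): #274 ∈ shared.
Suppose #807 ∈ shared: no assignment then satisfies all the clues, so #807 ∉ shared.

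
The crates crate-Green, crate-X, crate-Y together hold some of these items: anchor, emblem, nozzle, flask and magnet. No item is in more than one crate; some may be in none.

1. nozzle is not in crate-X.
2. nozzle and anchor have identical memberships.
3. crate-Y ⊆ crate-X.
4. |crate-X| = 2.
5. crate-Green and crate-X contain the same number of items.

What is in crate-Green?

crate-Green = {anchor, nozzle}

From (1): nozzle ∉ crate-X.
(2): anchor matches nozzle: anchor ∉ crate-X.
(3) contrapositive: anchor ∉ crate-Y.
(3) contrapositive: nozzle ∉ crate-Y.
Suppose anchor ∉ crate-Green: no assignment then satisfies all the clues, so anchor ∈ crate-Green.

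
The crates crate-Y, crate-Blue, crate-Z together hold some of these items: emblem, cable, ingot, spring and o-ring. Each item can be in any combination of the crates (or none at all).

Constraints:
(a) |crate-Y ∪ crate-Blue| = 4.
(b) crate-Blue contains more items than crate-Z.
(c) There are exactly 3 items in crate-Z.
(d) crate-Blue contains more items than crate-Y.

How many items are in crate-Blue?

4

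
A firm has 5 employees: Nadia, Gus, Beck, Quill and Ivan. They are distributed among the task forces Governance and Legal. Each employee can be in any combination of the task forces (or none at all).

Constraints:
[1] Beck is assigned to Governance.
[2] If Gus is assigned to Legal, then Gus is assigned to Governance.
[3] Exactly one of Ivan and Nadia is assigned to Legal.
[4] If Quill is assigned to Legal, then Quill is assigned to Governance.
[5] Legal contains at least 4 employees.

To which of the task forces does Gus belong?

Gus: Governance, Legal

From (1): Beck ∈ Governance.
Suppose Gus ∉ Governance: no assignment then satisfies all the clues, so Gus ∈ Governance.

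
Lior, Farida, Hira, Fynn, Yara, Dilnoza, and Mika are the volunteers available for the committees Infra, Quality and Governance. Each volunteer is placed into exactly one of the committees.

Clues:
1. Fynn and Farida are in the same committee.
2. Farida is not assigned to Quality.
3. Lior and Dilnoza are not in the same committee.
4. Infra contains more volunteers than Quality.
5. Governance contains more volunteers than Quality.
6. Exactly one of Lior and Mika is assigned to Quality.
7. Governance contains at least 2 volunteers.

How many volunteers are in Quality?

1

From (2): Farida ∉ Quality.
(1): Fynn matches Farida: Fynn ∉ Quality.
Suppose Hira ∈ Quality: no assignment then satisfies all the clues, so Hira ∉ Quality.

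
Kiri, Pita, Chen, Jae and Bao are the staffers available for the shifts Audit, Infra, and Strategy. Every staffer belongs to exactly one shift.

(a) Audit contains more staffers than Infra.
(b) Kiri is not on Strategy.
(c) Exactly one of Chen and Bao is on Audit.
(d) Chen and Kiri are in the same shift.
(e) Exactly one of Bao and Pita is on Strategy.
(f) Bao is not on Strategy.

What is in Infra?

Infra = {Bao}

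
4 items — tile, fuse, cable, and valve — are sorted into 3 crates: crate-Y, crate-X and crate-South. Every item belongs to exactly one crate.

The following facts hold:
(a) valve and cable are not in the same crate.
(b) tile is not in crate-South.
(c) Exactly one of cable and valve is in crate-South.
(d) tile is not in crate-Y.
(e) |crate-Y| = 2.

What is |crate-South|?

From (b): tile ∉ crate-South.
From (d): tile ∉ crate-Y.
Only one crate left: tile ∈ crate-X.
Suppose fuse ∉ crate-Y: no assignment then satisfies all the clues, so fuse ∈ crate-Y.

1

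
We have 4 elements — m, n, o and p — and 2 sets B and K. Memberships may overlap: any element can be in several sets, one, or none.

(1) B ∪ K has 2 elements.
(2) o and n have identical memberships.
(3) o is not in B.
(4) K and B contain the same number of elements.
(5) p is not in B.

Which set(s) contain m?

m: B

From (3): o ∉ B.
From (5): p ∉ B.
(2): n matches o: n ∉ B.
Suppose m ∉ B: no assignment then satisfies all the clues, so m ∈ B.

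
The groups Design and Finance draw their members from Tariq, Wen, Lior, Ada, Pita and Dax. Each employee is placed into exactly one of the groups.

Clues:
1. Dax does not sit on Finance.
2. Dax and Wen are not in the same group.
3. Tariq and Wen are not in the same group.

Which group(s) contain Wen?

From (1): Dax ∉ Finance.
Only one group left: Dax ∈ Design.
(2): Wen ∉ Design.
Only one group left: Wen ∈ Finance.
(3): Tariq ∉ Finance.
Only one group left: Tariq ∈ Design.

Wen: Finance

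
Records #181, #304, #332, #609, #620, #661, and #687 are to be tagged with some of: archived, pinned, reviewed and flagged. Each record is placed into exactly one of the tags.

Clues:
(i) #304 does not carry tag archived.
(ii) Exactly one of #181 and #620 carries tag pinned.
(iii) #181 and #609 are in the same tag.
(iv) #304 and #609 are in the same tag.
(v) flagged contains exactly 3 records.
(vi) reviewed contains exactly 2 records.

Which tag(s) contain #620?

#620: pinned

From (i): #304 ∉ archived.
(iv): #609 matches #304: #609 ∉ archived.
(iii): #181 matches #609: #181 ∉ archived.
Suppose #620 ∈ archived: no assignment then satisfies all the clues, so #620 ∉ archived.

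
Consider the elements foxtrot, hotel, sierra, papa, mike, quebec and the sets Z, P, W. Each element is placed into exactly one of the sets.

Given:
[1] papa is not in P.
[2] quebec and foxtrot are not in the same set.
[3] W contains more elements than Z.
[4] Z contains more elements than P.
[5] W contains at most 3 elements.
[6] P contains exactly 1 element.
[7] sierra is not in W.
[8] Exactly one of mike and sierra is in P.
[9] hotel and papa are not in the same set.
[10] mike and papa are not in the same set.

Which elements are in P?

P = {sierra}

From (1): papa ∉ P.
From (7): sierra ∉ W.
Suppose foxtrot ∈ P: no assignment then satisfies all the clues, so foxtrot ∉ P.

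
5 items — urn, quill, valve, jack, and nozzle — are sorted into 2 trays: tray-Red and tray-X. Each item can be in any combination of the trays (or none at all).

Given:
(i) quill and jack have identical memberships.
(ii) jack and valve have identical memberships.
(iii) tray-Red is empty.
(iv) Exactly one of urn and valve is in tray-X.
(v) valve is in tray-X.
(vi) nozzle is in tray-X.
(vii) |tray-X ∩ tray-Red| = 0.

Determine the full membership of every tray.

tray-Red = {}; tray-X = {jack, nozzle, quill, valve}

From (v): valve ∈ tray-X.
From (vi): nozzle ∈ tray-X.
(ii): jack matches valve: jack ∈ tray-X.
(iii): tray-Red already has 0, so the rest are out.
(iv) (exactly one): urn ∉ tray-X.
(i): quill matches jack: quill ∈ tray-X.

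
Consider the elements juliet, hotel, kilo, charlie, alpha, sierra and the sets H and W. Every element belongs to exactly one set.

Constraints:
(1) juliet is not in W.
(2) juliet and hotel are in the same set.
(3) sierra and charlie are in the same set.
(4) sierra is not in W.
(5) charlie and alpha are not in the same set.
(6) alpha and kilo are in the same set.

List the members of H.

H = {charlie, hotel, juliet, sierra}

From (1): juliet ∉ W.
From (4): sierra ∉ W.
(2): hotel matches juliet: hotel ∉ W.
(3): charlie matches sierra: charlie ∉ W.
Only one set left: juliet ∈ H.
Only one set left: hotel ∈ H.
Only one set left: charlie ∈ H.
Only one set left: sierra ∈ H.
(5): alpha ∉ H.
(6): kilo matches alpha: kilo ∉ H.
Only one set left: kilo ∈ W.
Only one set left: alpha ∈ W.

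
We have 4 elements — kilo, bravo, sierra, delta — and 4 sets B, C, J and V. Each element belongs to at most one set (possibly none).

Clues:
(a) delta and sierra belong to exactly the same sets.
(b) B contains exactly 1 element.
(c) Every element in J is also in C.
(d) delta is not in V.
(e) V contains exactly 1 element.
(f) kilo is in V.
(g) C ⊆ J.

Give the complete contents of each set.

B = {bravo}; C = {}; J = {}; V = {kilo}

From (d): delta ∉ V.
From (f): kilo ∈ V.
(a): sierra matches delta: sierra ∉ V.
(e): V already has 1, so the rest are out.
Suppose bravo ∉ B: no assignment then satisfies all the clues, so bravo ∈ B.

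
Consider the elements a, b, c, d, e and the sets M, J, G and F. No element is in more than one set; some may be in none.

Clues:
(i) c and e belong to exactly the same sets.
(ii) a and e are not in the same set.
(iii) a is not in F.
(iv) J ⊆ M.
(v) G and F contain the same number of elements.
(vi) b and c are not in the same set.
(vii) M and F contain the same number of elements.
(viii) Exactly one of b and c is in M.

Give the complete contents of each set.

M = {b}; J = {}; G = {a}; F = {d}

From (iii): a ∉ F.
Suppose a ∈ M: no assignment then satisfies all the clues, so a ∉ M.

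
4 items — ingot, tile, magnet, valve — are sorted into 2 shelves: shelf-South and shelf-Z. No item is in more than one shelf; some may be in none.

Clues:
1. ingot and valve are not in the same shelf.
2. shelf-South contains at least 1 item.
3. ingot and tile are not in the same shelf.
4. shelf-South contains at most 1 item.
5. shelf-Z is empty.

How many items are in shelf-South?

1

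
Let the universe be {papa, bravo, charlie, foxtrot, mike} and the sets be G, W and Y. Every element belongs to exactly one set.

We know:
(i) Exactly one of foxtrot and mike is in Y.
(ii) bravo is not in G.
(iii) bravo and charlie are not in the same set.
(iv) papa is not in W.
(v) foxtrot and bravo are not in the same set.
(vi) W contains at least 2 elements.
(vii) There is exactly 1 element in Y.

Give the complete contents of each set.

G = {charlie, papa}; W = {bravo, mike}; Y = {foxtrot}

From (ii): bravo ∉ G.
From (iv): papa ∉ W.
Suppose papa ∉ G: no assignment then satisfies all the clues, so papa ∈ G.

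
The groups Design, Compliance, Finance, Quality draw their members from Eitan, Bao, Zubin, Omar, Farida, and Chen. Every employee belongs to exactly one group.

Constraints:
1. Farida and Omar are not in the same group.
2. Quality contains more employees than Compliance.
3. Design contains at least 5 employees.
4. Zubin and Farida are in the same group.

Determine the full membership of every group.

Design = {Bao, Chen, Eitan, Farida, Zubin}; Compliance = {}; Finance = {}; Quality = {Omar}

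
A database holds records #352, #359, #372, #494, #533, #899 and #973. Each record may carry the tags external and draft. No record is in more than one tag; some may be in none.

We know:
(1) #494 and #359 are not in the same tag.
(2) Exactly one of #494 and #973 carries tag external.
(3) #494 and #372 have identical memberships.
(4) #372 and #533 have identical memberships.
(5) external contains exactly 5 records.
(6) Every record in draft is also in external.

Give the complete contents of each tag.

external = {#352, #372, #494, #533, #899}; draft = {}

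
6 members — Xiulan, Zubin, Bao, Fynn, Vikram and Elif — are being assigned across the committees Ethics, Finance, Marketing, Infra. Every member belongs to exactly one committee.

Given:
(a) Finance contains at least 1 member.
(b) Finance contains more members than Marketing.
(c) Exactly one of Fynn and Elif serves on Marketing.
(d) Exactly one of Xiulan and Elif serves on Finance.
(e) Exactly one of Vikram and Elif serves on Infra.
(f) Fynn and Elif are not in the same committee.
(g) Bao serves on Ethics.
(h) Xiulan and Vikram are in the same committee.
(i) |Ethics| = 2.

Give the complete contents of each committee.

Ethics = {Bao, Zubin}; Finance = {Vikram, Xiulan}; Marketing = {Fynn}; Infra = {Elif}

From (g): Bao ∈ Ethics.
Suppose Xiulan ∈ Ethics: no assignment then satisfies all the clues, so Xiulan ∉ Ethics.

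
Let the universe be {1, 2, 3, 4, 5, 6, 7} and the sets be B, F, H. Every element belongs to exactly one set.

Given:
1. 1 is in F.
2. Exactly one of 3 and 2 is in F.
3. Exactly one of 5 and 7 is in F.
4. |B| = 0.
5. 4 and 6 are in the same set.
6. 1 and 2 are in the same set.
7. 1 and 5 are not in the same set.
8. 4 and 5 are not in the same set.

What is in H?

H = {3, 5}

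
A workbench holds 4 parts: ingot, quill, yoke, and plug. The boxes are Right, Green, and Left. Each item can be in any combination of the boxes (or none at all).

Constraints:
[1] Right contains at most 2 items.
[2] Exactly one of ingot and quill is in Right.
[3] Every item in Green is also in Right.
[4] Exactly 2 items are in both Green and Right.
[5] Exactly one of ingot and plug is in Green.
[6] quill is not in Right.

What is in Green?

Green = {ingot, yoke}

From (6): quill ∉ Right.
(2) (exactly one): ingot ∈ Right.
(3) contrapositive: quill ∉ Green.
Suppose ingot ∉ Green: no assignment then satisfies all the clues, so ingot ∈ Green.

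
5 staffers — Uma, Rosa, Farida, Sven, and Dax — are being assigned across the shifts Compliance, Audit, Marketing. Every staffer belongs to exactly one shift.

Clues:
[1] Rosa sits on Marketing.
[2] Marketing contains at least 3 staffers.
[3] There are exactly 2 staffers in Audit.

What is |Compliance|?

0

From (1): Rosa ∈ Marketing.
Suppose Uma ∈ Compliance: no assignment then satisfies all the clues, so Uma ∉ Compliance.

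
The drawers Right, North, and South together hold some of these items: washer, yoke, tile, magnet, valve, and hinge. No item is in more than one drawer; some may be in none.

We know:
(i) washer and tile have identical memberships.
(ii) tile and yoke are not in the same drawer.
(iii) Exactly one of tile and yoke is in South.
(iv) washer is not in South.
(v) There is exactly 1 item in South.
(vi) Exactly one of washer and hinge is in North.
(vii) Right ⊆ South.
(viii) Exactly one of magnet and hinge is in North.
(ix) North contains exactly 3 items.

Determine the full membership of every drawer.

Right = {}; North = {magnet, tile, washer}; South = {yoke}

From (iv): washer ∉ South.
(i): tile matches washer: tile ∉ South.
(iii) (exactly one): yoke ∈ South.
(v): South already has 1, so the rest are out.
(vii) contrapositive: washer ∉ Right.
(vii) contrapositive: tile ∉ Right.
(vii) contrapositive: magnet ∉ Right.
(vii) contrapositive: valve ∉ Right.
(vii) contrapositive: hinge ∉ Right.
Suppose washer ∉ North: no assignment then satisfies all the clues, so washer ∈ North.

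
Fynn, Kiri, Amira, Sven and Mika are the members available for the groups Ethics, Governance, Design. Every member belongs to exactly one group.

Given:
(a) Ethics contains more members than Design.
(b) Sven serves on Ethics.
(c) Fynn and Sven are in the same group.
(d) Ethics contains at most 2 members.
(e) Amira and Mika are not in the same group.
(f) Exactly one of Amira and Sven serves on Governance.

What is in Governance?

Governance = {Amira, Kiri}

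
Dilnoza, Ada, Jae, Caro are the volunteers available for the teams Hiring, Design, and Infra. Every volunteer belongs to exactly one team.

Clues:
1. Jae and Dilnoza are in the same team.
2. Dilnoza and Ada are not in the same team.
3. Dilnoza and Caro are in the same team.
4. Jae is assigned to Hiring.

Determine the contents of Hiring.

From (4): Jae ∈ Hiring.
(1): Dilnoza matches Jae: Dilnoza ∈ Hiring.
(2): Ada ∉ Hiring.
(3): Caro matches Dilnoza: Caro ∈ Hiring.

Hiring = {Caro, Dilnoza, Jae}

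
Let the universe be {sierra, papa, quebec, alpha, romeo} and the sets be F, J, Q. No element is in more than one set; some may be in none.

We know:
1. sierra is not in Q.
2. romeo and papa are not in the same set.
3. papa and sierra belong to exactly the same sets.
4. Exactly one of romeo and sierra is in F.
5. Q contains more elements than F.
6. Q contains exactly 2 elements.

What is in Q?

Q = {alpha, quebec}

From (1): sierra ∉ Q.
(3): papa matches sierra: papa ∉ Q.
Suppose quebec ∉ Q: no assignment then satisfies all the clues, so quebec ∈ Q.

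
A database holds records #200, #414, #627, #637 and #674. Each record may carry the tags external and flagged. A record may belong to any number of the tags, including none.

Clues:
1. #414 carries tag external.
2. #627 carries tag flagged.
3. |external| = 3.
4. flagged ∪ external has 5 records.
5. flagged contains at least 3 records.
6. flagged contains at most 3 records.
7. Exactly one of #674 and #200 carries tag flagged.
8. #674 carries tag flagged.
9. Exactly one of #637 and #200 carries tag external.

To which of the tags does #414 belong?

From (1): #414 ∈ external.
From (2): #627 ∈ flagged.
From (8): #674 ∈ flagged.
(7) (exactly one): #200 ∉ flagged.
Suppose #414 ∈ flagged: no assignment then satisfies all the clues, so #414 ∉ flagged.

#414: external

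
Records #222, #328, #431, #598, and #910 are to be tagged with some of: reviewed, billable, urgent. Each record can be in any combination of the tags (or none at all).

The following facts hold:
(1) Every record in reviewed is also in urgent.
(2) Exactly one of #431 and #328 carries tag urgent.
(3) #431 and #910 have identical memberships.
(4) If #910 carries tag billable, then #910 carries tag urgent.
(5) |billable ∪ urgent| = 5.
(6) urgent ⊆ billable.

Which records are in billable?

billable = {#222, #328, #431, #598, #910}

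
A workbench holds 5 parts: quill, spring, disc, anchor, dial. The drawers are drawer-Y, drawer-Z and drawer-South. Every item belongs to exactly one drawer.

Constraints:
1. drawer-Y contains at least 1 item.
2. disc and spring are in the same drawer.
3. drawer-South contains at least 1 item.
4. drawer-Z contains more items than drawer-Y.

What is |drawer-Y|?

1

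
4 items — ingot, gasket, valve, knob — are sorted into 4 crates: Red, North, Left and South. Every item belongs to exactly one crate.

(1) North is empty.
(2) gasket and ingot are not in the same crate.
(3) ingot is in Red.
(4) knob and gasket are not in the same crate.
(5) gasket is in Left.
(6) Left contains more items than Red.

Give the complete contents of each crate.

Red = {ingot}; North = {}; Left = {gasket, valve}; South = {knob}

From (3): ingot ∈ Red.
From (5): gasket ∈ Left.
(1): North already has 0, so the rest are out.
(4): knob ∉ Left.
Suppose valve ∈ Red: no assignment then satisfies all the clues, so valve ∉ Red.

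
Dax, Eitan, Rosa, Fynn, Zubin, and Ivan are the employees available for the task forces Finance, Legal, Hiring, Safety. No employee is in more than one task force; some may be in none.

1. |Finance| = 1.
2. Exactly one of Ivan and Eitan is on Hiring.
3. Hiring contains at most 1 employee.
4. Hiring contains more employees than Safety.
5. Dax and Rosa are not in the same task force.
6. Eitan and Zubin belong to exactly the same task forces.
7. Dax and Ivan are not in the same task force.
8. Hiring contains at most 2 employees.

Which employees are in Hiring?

Hiring = {Ivan}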